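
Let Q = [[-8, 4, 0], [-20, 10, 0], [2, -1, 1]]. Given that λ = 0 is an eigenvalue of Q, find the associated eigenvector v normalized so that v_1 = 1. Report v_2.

2

Q = [[-8, 4, 0], [-20, 10, 0], [2, -1, 1]].
Solving (Q)v = 0 gives the eigenspace spanned by (1, 2, 0).
With v_1 = 1, v = (1, 2, 0), so v_2 = 2.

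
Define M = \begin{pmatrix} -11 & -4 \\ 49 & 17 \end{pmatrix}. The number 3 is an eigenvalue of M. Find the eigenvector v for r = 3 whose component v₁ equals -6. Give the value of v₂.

21

M − 3I = [[-14, -4], [49, 14]].
Solving (M − 3I)v = 0 gives the eigenspace spanned by (-6, 21).
With v₁ = -6, v = (-6, 21), so v₂ = 21.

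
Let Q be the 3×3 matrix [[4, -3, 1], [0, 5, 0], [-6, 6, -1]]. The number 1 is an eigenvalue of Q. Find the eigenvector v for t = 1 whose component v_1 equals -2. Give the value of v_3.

6

Q − 1I = [[3, -3, 1], [0, 4, 0], [-6, 6, -2]].
Solving (Q − 1I)v = 0 gives the eigenspace spanned by (-2, 0, 6).
With v_1 = -2, v = (-2, 0, 6), so v_3 = 6.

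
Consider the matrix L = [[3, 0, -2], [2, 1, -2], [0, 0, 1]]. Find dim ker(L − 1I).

2

L − 1I = [[2, 0, -2], [2, 0, -2], [0, 0, 0]].
This matrix has rank 1, so its null space has dimension 3 − 1 = 2.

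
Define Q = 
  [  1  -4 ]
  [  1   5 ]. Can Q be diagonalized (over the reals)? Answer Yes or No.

No

Characteristic polynomial: p(λ) = λ^2 - 6λ + 9 = (λ - 3)^2.
λ = 3 has algebraic multiplicity 2; rank(Q − 3I) = 1, so geometric multiplicity = 1.
Geometric multiplicity < algebraic multiplicity, so Q is not diagonalizable.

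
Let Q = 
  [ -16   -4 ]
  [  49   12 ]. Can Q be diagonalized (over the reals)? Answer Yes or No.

Characteristic polynomial: p(t) = t^2 + 4t + 4 = (t + 2)^2.
t = -2 has algebraic multiplicity 2; rank(Q + 2I) = 1, so geometric multiplicity = 1.
Geometric multiplicity < algebraic multiplicity, so Q is not diagonalizable.

No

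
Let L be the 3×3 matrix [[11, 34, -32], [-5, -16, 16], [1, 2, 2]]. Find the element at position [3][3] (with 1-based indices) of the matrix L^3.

Characteristic polynomial: μ^3 + 3μ^2 - 16μ + 12 = (μ - 2)(μ - 1)(μ + 6), so the eigenvalues are -6, 1, 2.
μ=-6: eigenvector (-2, 1, 0).
μ=1: eigenvector (7, -3, -1).
μ=2: eigenvector (-4, 2, 1).
P = [[-2, 7, -4], [1, -3, 2], [0, -1, 1]], D = diag(-6, 1, 2), P⁻¹ = [[1, 3, -2], [1, 2, 0], [1, 2, 1]].
L³ = P·diag(-216, 1, 8)·P⁻¹ = [[407, 1246, -896], [-203, -622, 448], [7, 14, 8]].
The requested entry is 8.

8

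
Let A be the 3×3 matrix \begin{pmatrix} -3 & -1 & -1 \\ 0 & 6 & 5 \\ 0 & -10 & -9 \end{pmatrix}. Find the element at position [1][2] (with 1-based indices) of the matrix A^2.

7

Characteristic polynomial: r^3 + 6r^2 + 5r - 12 = (r - 1)(r + 3)(r + 4), so the eigenvalues are -4, -3, 1.
r=-3: eigenvector (1, 0, 0).
r=-4: eigenvector (1, -1, 2).
r=1: eigenvector (0, -1, 1).
P = [[1, 1, 0], [0, -1, -1], [0, 2, 1]], D = diag(-3, -4, 1), P⁻¹ = [[1, -1, -1], [0, 1, 1], [0, -2, -1]].
A² = P·diag(9, 16, 1)·P⁻¹ = [[9, 7, 7], [0, -14, -15], [0, 30, 31]].
The requested entry is 7.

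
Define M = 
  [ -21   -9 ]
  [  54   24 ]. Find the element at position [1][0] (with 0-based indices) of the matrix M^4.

7290

Characteristic polynomial: r^2 - 3r - 18 = (r - 6)(r + 3), so the eigenvalues are -3, 6.
r=6: eigenvector (1, -3).
r=-3: eigenvector (1, -2).
P = [[1, 1], [-3, -2]], D = diag(6, -3), P⁻¹ = [[-2, -1], [3, 1]].
M⁴ = P·diag(1296, 81)·P⁻¹ = [[-2349, -1215], [7290, 3726]].
The requested entry is 7290.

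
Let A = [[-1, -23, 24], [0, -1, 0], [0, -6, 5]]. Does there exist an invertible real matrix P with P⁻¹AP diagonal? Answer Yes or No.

Characteristic polynomial: p(r) = r^3 - 3r^2 - 9r - 5 = (r - 5)(r + 1)^2.
r = -1 has algebraic multiplicity 2; rank(A + 1I) = 2, so geometric multiplicity = 1.
Geometric multiplicity < algebraic multiplicity, so A is not diagonalizable.

No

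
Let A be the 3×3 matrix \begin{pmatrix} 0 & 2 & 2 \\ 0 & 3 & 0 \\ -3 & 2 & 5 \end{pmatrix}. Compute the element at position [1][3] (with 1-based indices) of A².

10

Characteristic polynomial: λ^3 - 8λ^2 + 21λ - 18 = (λ - 3)^2(λ - 2), so the eigenvalues are 2, 3, 3.
λ=3: eigenvector (2, 0, 3).
λ=3: eigenvector (0, 1, -1).
λ=2: eigenvector (1, 0, 1).
P = [[2, 0, 1], [0, 1, 0], [3, -1, 1]], D = diag(3, 3, 2), P⁻¹ = [[-1, 1, 1], [0, 1, 0], [3, -2, -2]].
A² = P·diag(9, 9, 4)·P⁻¹ = [[-6, 10, 10], [0, 9, 0], [-15, 10, 19]].
The requested entry is 10.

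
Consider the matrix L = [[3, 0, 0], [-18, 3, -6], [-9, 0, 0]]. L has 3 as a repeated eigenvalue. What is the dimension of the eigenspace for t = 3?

2

L − 3I = [[0, 0, 0], [-18, 0, -6], [-9, 0, -3]].
This matrix has rank 1, so its null space has dimension 3 − 1 = 2.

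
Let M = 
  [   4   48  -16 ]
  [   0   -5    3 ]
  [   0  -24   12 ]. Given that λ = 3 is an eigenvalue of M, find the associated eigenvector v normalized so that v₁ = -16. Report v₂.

M − 3I = [[1, 48, -16], [0, -8, 3], [0, -24, 9]].
Solving (M − 3I)v = 0 gives the eigenspace spanned by (-16, 3, 8).
With v₁ = -16, v = (-16, 3, 8), so v₂ = 3.

3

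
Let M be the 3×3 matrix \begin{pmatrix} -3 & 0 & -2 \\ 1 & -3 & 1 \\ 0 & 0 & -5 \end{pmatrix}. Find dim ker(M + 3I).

1

M + 3I = [[0, 0, -2], [1, 0, 1], [0, 0, -2]].
This matrix has rank 2, so its null space has dimension 3 − 2 = 1.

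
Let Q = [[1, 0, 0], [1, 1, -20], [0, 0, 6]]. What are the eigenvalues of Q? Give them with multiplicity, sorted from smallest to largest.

1, 1, 6

Characteristic polynomial: p(r) = r^3 - 8r^2 + 13r - 6 = (r - 6)(r - 1)^2.
Roots (with multiplicity): 1, 1, 6.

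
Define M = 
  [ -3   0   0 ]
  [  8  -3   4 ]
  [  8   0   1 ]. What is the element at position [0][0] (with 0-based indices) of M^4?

Characteristic polynomial: s^3 + 5s^2 + 3s - 9 = (s - 1)(s + 3)^2, so the eigenvalues are -3, -3, 1.
s=1: eigenvector (0, 1, 1).
s=-3: eigenvector (0, 1, 0).
s=-3: eigenvector (1, -3, -2).
P = [[0, 0, 1], [1, 1, -3], [1, 0, -2]], D = diag(1, -3, -3), P⁻¹ = [[2, 0, 1], [1, 1, -1], [1, 0, 0]].
M⁴ = P·diag(1, 81, 81)·P⁻¹ = [[81, 0, 0], [-160, 81, -80], [-160, 0, 1]].
The requested entry is 81.

81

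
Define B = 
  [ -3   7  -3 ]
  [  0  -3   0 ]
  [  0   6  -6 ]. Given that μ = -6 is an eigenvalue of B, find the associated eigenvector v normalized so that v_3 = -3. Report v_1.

B + 6I = [[3, 7, -3], [0, 3, 0], [0, 6, 0]].
Solving (B + 6I)v = 0 gives the eigenspace spanned by (-3, 0, -3).
With v_3 = -3, v = (-3, 0, -3), so v_1 = -3.

-3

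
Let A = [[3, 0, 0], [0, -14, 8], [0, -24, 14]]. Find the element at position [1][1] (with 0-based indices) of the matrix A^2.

4

Characteristic polynomial: r^3 - 3r^2 - 4r + 12 = (r - 3)(r - 2)(r + 2), so the eigenvalues are -2, 2, 3.
r=3: eigenvector (1, 0, 0).
r=2: eigenvector (0, 1, 2).
r=-2: eigenvector (0, -2, -3).
P = [[1, 0, 0], [0, 1, -2], [0, 2, -3]], D = diag(3, 2, -2), P⁻¹ = [[1, 0, 0], [0, -3, 2], [0, -2, 1]].
A² = P·diag(9, 4, 4)·P⁻¹ = [[9, 0, 0], [0, 4, 0], [0, 0, 4]].
The requested entry is 4.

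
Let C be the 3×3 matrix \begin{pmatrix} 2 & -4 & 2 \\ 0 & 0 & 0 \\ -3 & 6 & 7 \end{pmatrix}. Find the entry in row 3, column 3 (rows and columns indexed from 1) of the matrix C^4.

Characteristic polynomial: μ^3 - 9μ^2 + 20μ = μ(μ - 5)(μ - 4), so the eigenvalues are 0, 4, 5.
μ=0: eigenvector (2, 1, 0).
μ=4: eigenvector (1, 0, 1).
μ=5: eigenvector (2, 0, 3).
P = [[2, 1, 2], [1, 0, 0], [0, 1, 3]], D = diag(0, 4, 5), P⁻¹ = [[0, 1, 0], [3, -6, -2], [-1, 2, 1]].
C⁴ = P·diag(0, 256, 625)·P⁻¹ = [[-482, 964, 738], [0, 0, 0], [-1107, 2214, 1363]].
The requested entry is 1363.

1363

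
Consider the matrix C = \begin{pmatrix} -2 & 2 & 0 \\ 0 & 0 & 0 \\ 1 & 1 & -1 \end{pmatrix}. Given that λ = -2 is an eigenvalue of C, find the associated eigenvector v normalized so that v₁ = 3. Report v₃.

-3

C + 2I = [[0, 2, 0], [0, 2, 0], [1, 1, 1]].
Solving (C + 2I)v = 0 gives the eigenspace spanned by (3, 0, -3).
With v₁ = 3, v = (3, 0, -3), so v₃ = -3.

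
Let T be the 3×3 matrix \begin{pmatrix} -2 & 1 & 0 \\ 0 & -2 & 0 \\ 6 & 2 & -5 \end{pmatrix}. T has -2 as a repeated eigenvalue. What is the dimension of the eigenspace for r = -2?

T + 2I = [[0, 1, 0], [0, 0, 0], [6, 2, -3]].
This matrix has rank 2, so its null space has dimension 3 − 2 = 1.

1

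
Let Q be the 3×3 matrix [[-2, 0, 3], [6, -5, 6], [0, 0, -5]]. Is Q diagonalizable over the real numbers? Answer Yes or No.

Yes

Characteristic polynomial: p(t) = t^3 + 12t^2 + 45t + 50 = (t + 2)(t + 5)^2.
t = -5 has algebraic multiplicity 2; rank(Q + 5I) = 1, so geometric multiplicity = 2.
Every eigenvalue has geometric = algebraic multiplicity, so Q is diagonalizable.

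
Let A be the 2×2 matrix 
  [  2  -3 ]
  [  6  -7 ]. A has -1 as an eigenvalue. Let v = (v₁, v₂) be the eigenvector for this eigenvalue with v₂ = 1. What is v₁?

1

A + 1I = [[3, -3], [6, -6]].
Solving (A + 1I)v = 0 gives the eigenspace spanned by (1, 1).
With v₂ = 1, v = (1, 1), so v₁ = 1.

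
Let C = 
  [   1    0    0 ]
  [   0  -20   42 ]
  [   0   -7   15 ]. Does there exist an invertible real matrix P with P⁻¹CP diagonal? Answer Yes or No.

Yes

Characteristic polynomial: p(t) = t^3 + 4t^2 - 11t + 6 = (t - 1)^2(t + 6).
t = 1 has algebraic multiplicity 2; rank(C − 1I) = 1, so geometric multiplicity = 2.
Every eigenvalue has geometric = algebraic multiplicity, so C is diagonalizable.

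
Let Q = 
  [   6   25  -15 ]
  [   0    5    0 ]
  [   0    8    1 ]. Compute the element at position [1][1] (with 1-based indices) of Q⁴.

1296

Characteristic polynomial: r^3 - 12r^2 + 41r - 30 = (r - 6)(r - 5)(r - 1), so the eigenvalues are 1, 5, 6.
r=6: eigenvector (1, 0, 0).
r=5: eigenvector (5, 1, 2).
r=1: eigenvector (3, 0, 1).
P = [[1, 5, 3], [0, 1, 0], [0, 2, 1]], D = diag(6, 5, 1), P⁻¹ = [[1, 1, -3], [0, 1, 0], [0, -2, 1]].
Q⁴ = P·diag(1296, 625, 1)·P⁻¹ = [[1296, 4415, -3885], [0, 625, 0], [0, 1248, 1]].
The requested entry is 1296.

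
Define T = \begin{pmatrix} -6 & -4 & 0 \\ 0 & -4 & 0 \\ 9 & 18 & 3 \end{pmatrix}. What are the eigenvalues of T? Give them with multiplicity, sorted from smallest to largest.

Characteristic polynomial: p(s) = s^3 + 7s^2 - 6s - 72 = (s - 3)(s + 4)(s + 6).
Roots (with multiplicity): -6, -4, 3.

-6, -4, 3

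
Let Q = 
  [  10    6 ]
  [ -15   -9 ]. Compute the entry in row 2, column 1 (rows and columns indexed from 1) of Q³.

Characteristic polynomial: s^2 - s = s(s - 1), so the eigenvalues are 0, 1.
s=1: eigenvector (-2, 3).
s=0: eigenvector (-3, 5).
P = [[-2, -3], [3, 5]], D = diag(1, 0), P⁻¹ = [[-5, -3], [3, 2]].
Q³ = P·diag(1, 0)·P⁻¹ = [[10, 6], [-15, -9]].
The requested entry is -15.

-15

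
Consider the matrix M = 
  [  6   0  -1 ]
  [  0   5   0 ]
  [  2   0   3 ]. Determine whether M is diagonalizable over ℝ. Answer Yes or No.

Yes

Characteristic polynomial: p(λ) = λ^3 - 14λ^2 + 65λ - 100 = (λ - 5)^2(λ - 4).
λ = 5 has algebraic multiplicity 2; rank(M − 5I) = 1, so geometric multiplicity = 2.
Every eigenvalue has geometric = algebraic multiplicity, so M is diagonalizable.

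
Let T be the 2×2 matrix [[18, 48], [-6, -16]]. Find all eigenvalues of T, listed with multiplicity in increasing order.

0, 2

Characteristic polynomial: p(s) = s^2 - 2s = s(s - 2).
Roots (with multiplicity): 0, 2.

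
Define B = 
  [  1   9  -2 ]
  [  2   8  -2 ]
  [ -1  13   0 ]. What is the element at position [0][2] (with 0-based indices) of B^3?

Characteristic polynomial: t^3 - 9t^2 + 14t + 24 = (t - 6)(t - 4)(t + 1), so the eigenvalues are -1, 4, 6.
t=-1: eigenvector (1, 0, 1).
t=4: eigenvector (1, 1, 3).
t=6: eigenvector (1, 1, 2).
P = [[1, 1, 1], [0, 1, 1], [1, 3, 2]], D = diag(-1, 4, 6), P⁻¹ = [[1, -1, 0], [-1, -1, 1], [1, 2, -1]].
B³ = P·diag(-1, 64, 216)·P⁻¹ = [[151, 369, -152], [152, 368, -152], [239, 673, -240]].
The requested entry is -152.

-152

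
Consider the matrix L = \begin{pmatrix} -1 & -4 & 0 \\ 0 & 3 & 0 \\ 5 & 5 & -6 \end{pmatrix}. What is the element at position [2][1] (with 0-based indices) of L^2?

Characteristic polynomial: μ^3 + 4μ^2 - 15μ - 18 = (μ - 3)(μ + 1)(μ + 6), so the eigenvalues are -6, -1, 3.
μ=3: eigenvector (-1, 1, 0).
μ=-1: eigenvector (1, 0, 1).
μ=-6: eigenvector (0, 0, 1).
P = [[-1, 1, 0], [1, 0, 0], [0, 1, 1]], D = diag(3, -1, -6), P⁻¹ = [[0, 1, 0], [1, 1, 0], [-1, -1, 1]].
L² = P·diag(9, 1, 36)·P⁻¹ = [[1, -8, 0], [0, 9, 0], [-35, -35, 36]].
The requested entry is -35.

-35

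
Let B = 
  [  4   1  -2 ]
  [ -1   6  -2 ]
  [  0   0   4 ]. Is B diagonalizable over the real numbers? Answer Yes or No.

Characteristic polynomial: p(t) = t^3 - 14t^2 + 65t - 100 = (t - 5)^2(t - 4).
t = 5 has algebraic multiplicity 2; rank(B − 5I) = 2, so geometric multiplicity = 1.
Geometric multiplicity < algebraic multiplicity, so B is not diagonalizable.

No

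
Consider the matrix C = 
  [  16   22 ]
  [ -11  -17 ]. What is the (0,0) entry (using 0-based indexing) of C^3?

Characteristic polynomial: λ^2 + λ - 30 = (λ - 5)(λ + 6), so the eigenvalues are -6, 5.
λ=-6: eigenvector (-1, 1).
λ=5: eigenvector (-2, 1).
P = [[-1, -2], [1, 1]], D = diag(-6, 5), P⁻¹ = [[1, 2], [-1, -1]].
C³ = P·diag(-216, 125)·P⁻¹ = [[466, 682], [-341, -557]].
The requested entry is 466.

466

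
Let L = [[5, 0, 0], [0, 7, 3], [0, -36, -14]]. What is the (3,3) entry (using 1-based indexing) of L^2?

Characteristic polynomial: t^3 + 2t^2 - 25t - 50 = (t - 5)(t + 2)(t + 5), so the eigenvalues are -5, -2, 5.
t=-5: eigenvector (0, -1, 4).
t=5: eigenvector (1, 0, 0).
t=-2: eigenvector (0, -1, 3).
P = [[0, 1, 0], [-1, 0, -1], [4, 0, 3]], D = diag(-5, 5, -2), P⁻¹ = [[0, 3, 1], [1, 0, 0], [0, -4, -1]].
L² = P·diag(25, 25, 4)·P⁻¹ = [[25, 0, 0], [0, -59, -21], [0, 252, 88]].
The requested entry is 88.

88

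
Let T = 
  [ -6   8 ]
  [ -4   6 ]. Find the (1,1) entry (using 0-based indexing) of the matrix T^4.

16

Characteristic polynomial: λ^2 - 4 = (λ - 2)(λ + 2), so the eigenvalues are -2, 2.
λ=-2: eigenvector (2, 1).
λ=2: eigenvector (1, 1).
P = [[2, 1], [1, 1]], D = diag(-2, 2), P⁻¹ = [[1, -1], [-1, 2]].
T⁴ = P·diag(16, 16)·P⁻¹ = [[16, 0], [0, 16]].
The requested entry is 16.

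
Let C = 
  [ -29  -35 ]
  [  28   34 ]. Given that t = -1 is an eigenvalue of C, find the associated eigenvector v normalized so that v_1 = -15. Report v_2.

C + 1I = [[-28, -35], [28, 35]].
Solving (C + 1I)v = 0 gives the eigenspace spanned by (-15, 12).
With v_1 = -15, v = (-15, 12), so v_2 = 12.

12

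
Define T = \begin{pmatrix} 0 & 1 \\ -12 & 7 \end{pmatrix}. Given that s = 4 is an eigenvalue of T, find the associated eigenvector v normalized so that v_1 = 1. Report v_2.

4

T − 4I = [[-4, 1], [-12, 3]].
Solving (T − 4I)v = 0 gives the eigenspace spanned by (1, 4).
With v_1 = 1, v = (1, 4), so v_2 = 4.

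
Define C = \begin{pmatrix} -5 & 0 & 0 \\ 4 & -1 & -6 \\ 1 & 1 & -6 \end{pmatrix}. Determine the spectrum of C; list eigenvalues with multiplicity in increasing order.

-5, -4, -3

Characteristic polynomial: p(λ) = λ^3 + 12λ^2 + 47λ + 60 = (λ + 3)(λ + 4)(λ + 5).
Roots (with multiplicity): -5, -4, -3.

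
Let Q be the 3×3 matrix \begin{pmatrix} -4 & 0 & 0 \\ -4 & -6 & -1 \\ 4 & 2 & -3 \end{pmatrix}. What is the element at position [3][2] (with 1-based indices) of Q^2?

Characteristic polynomial: λ^3 + 13λ^2 + 56λ + 80 = (λ + 4)^2(λ + 5), so the eigenvalues are -5, -4, -4.
λ=-4: eigenvector (1, -2, 0).
λ=-4: eigenvector (0, -1, 2).
λ=-5: eigenvector (0, -1, 1).
P = [[1, 0, 0], [-2, -1, -1], [0, 2, 1]], D = diag(-4, -4, -5), P⁻¹ = [[1, 0, 0], [2, 1, 1], [-4, -2, -1]].
Q² = P·diag(16, 16, 25)·P⁻¹ = [[16, 0, 0], [36, 34, 9], [-36, -18, 7]].
The requested entry is -18.

-18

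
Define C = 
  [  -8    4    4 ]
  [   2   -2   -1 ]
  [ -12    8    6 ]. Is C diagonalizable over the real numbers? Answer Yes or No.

No

Characteristic polynomial: p(s) = s^3 + 4s^2 + 4s = s(s + 2)^2.
s = -2 has algebraic multiplicity 2; rank(C + 2I) = 2, so geometric multiplicity = 1.
Geometric multiplicity < algebraic multiplicity, so C is not diagonalizable.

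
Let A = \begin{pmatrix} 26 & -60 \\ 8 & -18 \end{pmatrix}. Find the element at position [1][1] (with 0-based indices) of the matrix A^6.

-232896

Characteristic polynomial: t^2 - 8t + 12 = (t - 6)(t - 2), so the eigenvalues are 2, 6.
t=2: eigenvector (-5, -2).
t=6: eigenvector (3, 1).
P = [[-5, 3], [-2, 1]], D = diag(2, 6), P⁻¹ = [[1, -3], [2, -5]].
A⁶ = P·diag(64, 46656)·P⁻¹ = [[279616, -698880], [93184, -232896]].
The requested entry is -232896.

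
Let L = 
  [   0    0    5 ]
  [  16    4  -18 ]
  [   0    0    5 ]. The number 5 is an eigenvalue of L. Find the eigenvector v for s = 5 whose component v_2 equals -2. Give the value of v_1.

1

L − 5I = [[-5, 0, 5], [16, -1, -18], [0, 0, 0]].
Solving (L − 5I)v = 0 gives the eigenspace spanned by (1, -2, 1).
With v_2 = -2, v = (1, -2, 1), so v_1 = 1.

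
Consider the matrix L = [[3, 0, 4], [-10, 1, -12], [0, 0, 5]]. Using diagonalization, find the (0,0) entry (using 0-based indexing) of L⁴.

81

Characteristic polynomial: s^3 - 9s^2 + 23s - 15 = (s - 5)(s - 3)(s - 1), so the eigenvalues are 1, 3, 5.
s=3: eigenvector (1, -5, 0).
s=1: eigenvector (0, 1, 0).
s=5: eigenvector (2, -8, 1).
P = [[1, 0, 2], [-5, 1, -8], [0, 0, 1]], D = diag(3, 1, 5), P⁻¹ = [[1, 0, -2], [5, 1, -2], [0, 0, 1]].
L⁴ = P·diag(81, 1, 625)·P⁻¹ = [[81, 0, 1088], [-400, 1, -4192], [0, 0, 625]].
The requested entry is 81.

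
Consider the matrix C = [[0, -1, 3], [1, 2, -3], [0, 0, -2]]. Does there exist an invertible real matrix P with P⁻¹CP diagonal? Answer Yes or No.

No

Characteristic polynomial: p(r) = r^3 - 3r + 2 = (r - 1)^2(r + 2).
r = 1 has algebraic multiplicity 2; rank(C − 1I) = 2, so geometric multiplicity = 1.
Geometric multiplicity < algebraic multiplicity, so C is not diagonalizable.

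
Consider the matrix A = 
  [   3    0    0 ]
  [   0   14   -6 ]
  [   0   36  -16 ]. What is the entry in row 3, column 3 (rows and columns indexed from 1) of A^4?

736

Characteristic polynomial: μ^3 - μ^2 - 14μ + 24 = (μ - 3)(μ - 2)(μ + 4), so the eigenvalues are -4, 2, 3.
μ=2: eigenvector (0, 1, 2).
μ=3: eigenvector (1, 0, 0).
μ=-4: eigenvector (0, 1, 3).
P = [[0, 1, 0], [1, 0, 1], [2, 0, 3]], D = diag(2, 3, -4), P⁻¹ = [[0, 3, -1], [1, 0, 0], [0, -2, 1]].
A⁴ = P·diag(16, 81, 256)·P⁻¹ = [[81, 0, 0], [0, -464, 240], [0, -1440, 736]].
The requested entry is 736.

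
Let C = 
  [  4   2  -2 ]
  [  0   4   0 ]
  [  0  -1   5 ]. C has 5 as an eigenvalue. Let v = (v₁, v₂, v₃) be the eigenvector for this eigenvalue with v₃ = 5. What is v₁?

-10

C − 5I = [[-1, 2, -2], [0, -1, 0], [0, -1, 0]].
Solving (C − 5I)v = 0 gives the eigenspace spanned by (-10, 0, 5).
With v₃ = 5, v = (-10, 0, 5), so v₁ = -10.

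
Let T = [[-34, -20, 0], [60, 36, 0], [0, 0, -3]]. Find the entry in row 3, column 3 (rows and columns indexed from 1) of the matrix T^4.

81

Characteristic polynomial: s^3 + s^2 - 30s - 72 = (s - 6)(s + 3)(s + 4), so the eigenvalues are -4, -3, 6.
s=6: eigenvector (1, -2, 0).
s=-3: eigenvector (0, 0, 1).
s=-4: eigenvector (2, -3, 0).
P = [[1, 0, 2], [-2, 0, -3], [0, 1, 0]], D = diag(6, -3, -4), P⁻¹ = [[-3, -2, 0], [0, 0, 1], [2, 1, 0]].
T⁴ = P·diag(1296, 81, 256)·P⁻¹ = [[-2864, -2080, 0], [6240, 4416, 0], [0, 0, 81]].
The requested entry is 81.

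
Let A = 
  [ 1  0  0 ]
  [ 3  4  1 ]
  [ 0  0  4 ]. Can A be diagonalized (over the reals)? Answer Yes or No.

No

Characteristic polynomial: p(λ) = λ^3 - 9λ^2 + 24λ - 16 = (λ - 4)^2(λ - 1).
λ = 4 has algebraic multiplicity 2; rank(A − 4I) = 2, so geometric multiplicity = 1.
Geometric multiplicity < algebraic multiplicity, so A is not diagonalizable.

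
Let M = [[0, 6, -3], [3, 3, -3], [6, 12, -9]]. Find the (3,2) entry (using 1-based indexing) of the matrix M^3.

108

Characteristic polynomial: μ^3 + 6μ^2 + 9μ = μ(μ + 3)^2, so the eigenvalues are -3, -3, 0.
μ=0: eigenvector (1, 1, 2).
μ=-3: eigenvector (-1, 0, -1).
μ=-3: eigenvector (0, 1, 2).
P = [[1, -1, 0], [1, 0, 1], [2, -1, 2]], D = diag(0, -3, -3), P⁻¹ = [[1, 2, -1], [0, 2, -1], [-1, -1, 1]].
M³ = P·diag(0, -27, -27)·P⁻¹ = [[0, 54, -27], [27, 27, -27], [54, 108, -81]].
The requested entry is 108.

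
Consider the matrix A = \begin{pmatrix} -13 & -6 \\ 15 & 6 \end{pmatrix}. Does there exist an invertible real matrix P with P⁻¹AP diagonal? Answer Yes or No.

Characteristic polynomial: p(μ) = μ^2 + 7μ + 12 = (μ + 3)(μ + 4).
All 2 eigenvalues are distinct, so A is diagonalizable.

Yes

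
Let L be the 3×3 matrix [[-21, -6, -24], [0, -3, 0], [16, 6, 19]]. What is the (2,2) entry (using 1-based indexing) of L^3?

-27

Characteristic polynomial: λ^3 + 5λ^2 - 9λ - 45 = (λ - 3)(λ + 3)(λ + 5), so the eigenvalues are -5, -3, 3.
λ=-5: eigenvector (3, 0, -2).
λ=-3: eigenvector (1, 1, -1).
λ=3: eigenvector (-1, 0, 1).
P = [[3, 1, -1], [0, 1, 0], [-2, -1, 1]], D = diag(-5, -3, 3), P⁻¹ = [[1, 0, 1], [0, 1, 0], [2, 1, 3]].
L³ = P·diag(-125, -27, 27)·P⁻¹ = [[-429, -54, -456], [0, -27, 0], [304, 54, 331]].
The requested entry is -27.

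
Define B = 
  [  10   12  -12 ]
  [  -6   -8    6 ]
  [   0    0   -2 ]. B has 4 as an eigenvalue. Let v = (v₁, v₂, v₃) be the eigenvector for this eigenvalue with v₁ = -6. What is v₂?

3

B − 4I = [[6, 12, -12], [-6, -12, 6], [0, 0, -6]].
Solving (B − 4I)v = 0 gives the eigenspace spanned by (-6, 3, 0).
With v₁ = -6, v = (-6, 3, 0), so v₂ = 3.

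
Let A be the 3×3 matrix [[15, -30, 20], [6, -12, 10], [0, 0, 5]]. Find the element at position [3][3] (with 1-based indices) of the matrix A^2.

25

Characteristic polynomial: r^3 - 8r^2 + 15r = r(r - 5)(r - 3), so the eigenvalues are 0, 3, 5.
r=5: eigenvector (4, 2, 1).
r=0: eigenvector (2, 1, 0).
r=3: eigenvector (5, 2, 0).
P = [[4, 2, 5], [2, 1, 2], [1, 0, 0]], D = diag(5, 0, 3), P⁻¹ = [[0, 0, 1], [-2, 5, -2], [1, -2, 0]].
A² = P·diag(25, 0, 9)·P⁻¹ = [[45, -90, 100], [18, -36, 50], [0, 0, 25]].
The requested entry is 25.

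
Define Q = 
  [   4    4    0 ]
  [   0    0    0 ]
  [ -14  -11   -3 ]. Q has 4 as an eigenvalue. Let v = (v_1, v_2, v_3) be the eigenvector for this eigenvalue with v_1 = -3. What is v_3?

Q − 4I = [[0, 4, 0], [0, -4, 0], [-14, -11, -7]].
Solving (Q − 4I)v = 0 gives the eigenspace spanned by (-3, 0, 6).
With v_1 = -3, v = (-3, 0, 6), so v_3 = 6.

6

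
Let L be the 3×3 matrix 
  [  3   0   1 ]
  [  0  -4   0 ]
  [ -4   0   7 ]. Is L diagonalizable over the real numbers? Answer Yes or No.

No

Characteristic polynomial: p(μ) = μ^3 - 6μ^2 - 15μ + 100 = (μ - 5)^2(μ + 4).
μ = 5 has algebraic multiplicity 2; rank(L − 5I) = 2, so geometric multiplicity = 1.
Geometric multiplicity < algebraic multiplicity, so L is not diagonalizable.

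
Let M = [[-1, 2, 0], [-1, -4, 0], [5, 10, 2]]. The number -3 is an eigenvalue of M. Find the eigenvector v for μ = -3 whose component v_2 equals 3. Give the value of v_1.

M + 3I = [[2, 2, 0], [-1, -1, 0], [5, 10, 5]].
Solving (M + 3I)v = 0 gives the eigenspace spanned by (-3, 3, -3).
With v_2 = 3, v = (-3, 3, -3), so v_1 = -3.

-3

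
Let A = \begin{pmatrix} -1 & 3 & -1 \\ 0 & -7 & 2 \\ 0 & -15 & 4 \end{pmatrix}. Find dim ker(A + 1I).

A + 1I = [[0, 3, -1], [0, -6, 2], [0, -15, 5]].
This matrix has rank 1, so its null space has dimension 3 − 1 = 2.

2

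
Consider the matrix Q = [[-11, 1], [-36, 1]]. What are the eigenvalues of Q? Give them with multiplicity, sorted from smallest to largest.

Characteristic polynomial: p(r) = r^2 + 10r + 25 = (r + 5)^2.
Roots (with multiplicity): -5, -5.

-5, -5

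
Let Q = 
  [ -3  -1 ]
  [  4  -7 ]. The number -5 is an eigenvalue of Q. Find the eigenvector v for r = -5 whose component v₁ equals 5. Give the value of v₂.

10

Q + 5I = [[2, -1], [4, -2]].
Solving (Q + 5I)v = 0 gives the eigenspace spanned by (5, 10).
With v₁ = 5, v = (5, 10), so v₂ = 10.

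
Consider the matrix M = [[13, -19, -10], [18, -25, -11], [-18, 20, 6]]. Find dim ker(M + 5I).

M + 5I = [[18, -19, -10], [18, -20, -11], [-18, 20, 11]].
This matrix has rank 2, so its null space has dimension 3 − 2 = 1.

1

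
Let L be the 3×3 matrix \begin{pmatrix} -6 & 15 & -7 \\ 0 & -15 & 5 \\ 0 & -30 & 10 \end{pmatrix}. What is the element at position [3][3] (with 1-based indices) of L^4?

-1250

Characteristic polynomial: λ^3 + 11λ^2 + 30λ = λ(λ + 5)(λ + 6), so the eigenvalues are -6, -5, 0.
λ=-6: eigenvector (1, 0, 0).
λ=-5: eigenvector (1, 1, 2).
λ=0: eigenvector (-1, 1, 3).
P = [[1, 1, -1], [0, 1, 1], [0, 2, 3]], D = diag(-6, -5, 0), P⁻¹ = [[1, -5, 2], [0, 3, -1], [0, -2, 1]].
L⁴ = P·diag(1296, 625, 0)·P⁻¹ = [[1296, -4605, 1967], [0, 1875, -625], [0, 3750, -1250]].
The requested entry is -1250.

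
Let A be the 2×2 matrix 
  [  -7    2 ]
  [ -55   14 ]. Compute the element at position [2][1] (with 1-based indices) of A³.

Characteristic polynomial: s^2 - 7s + 12 = (s - 4)(s - 3), so the eigenvalues are 3, 4.
s=3: eigenvector (1, 5).
s=4: eigenvector (2, 11).
P = [[1, 2], [5, 11]], D = diag(3, 4), P⁻¹ = [[11, -2], [-5, 1]].
A³ = P·diag(27, 64)·P⁻¹ = [[-343, 74], [-2035, 434]].
The requested entry is -2035.

-2035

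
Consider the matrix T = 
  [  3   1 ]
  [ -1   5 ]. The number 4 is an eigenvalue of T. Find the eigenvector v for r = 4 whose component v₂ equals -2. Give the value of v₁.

-2

T − 4I = [[-1, 1], [-1, 1]].
Solving (T − 4I)v = 0 gives the eigenspace spanned by (-2, -2).
With v₂ = -2, v = (-2, -2), so v₁ = -2.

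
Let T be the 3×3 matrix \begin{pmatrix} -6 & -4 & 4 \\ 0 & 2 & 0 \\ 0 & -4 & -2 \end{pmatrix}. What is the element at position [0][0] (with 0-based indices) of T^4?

1296

Characteristic polynomial: r^3 + 6r^2 - 4r - 24 = (r - 2)(r + 2)(r + 6), so the eigenvalues are -6, -2, 2.
r=-6: eigenvector (1, 0, 0).
r=-2: eigenvector (1, 0, 1).
r=2: eigenvector (-1, 1, -1).
P = [[1, 1, -1], [0, 0, 1], [0, 1, -1]], D = diag(-6, -2, 2), P⁻¹ = [[1, 0, -1], [0, 1, 1], [0, 1, 0]].
T⁴ = P·diag(1296, 16, 16)·P⁻¹ = [[1296, 0, -1280], [0, 16, 0], [0, 0, 16]].
The requested entry is 1296.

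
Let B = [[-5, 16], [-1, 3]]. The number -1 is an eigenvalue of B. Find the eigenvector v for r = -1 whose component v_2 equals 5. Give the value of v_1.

B + 1I = [[-4, 16], [-1, 4]].
Solving (B + 1I)v = 0 gives the eigenspace spanned by (20, 5).
With v_2 = 5, v = (20, 5), so v_1 = 20.

20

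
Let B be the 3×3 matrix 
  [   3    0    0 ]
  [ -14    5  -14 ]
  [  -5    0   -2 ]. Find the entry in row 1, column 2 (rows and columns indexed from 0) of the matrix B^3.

-266

Characteristic polynomial: λ^3 - 6λ^2 - λ + 30 = (λ - 5)(λ - 3)(λ + 2), so the eigenvalues are -2, 3, 5.
λ=-2: eigenvector (0, 2, 1).
λ=5: eigenvector (0, 1, 0).
λ=3: eigenvector (1, 0, -1).
P = [[0, 0, 1], [2, 1, 0], [1, 0, -1]], D = diag(-2, 5, 3), P⁻¹ = [[1, 0, 1], [-2, 1, -2], [1, 0, 0]].
B³ = P·diag(-8, 125, 27)·P⁻¹ = [[27, 0, 0], [-266, 125, -266], [-35, 0, -8]].
The requested entry is -266.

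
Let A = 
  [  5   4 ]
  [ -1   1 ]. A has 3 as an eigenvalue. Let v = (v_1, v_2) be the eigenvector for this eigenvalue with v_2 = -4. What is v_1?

A − 3I = [[2, 4], [-1, -2]].
Solving (A − 3I)v = 0 gives the eigenspace spanned by (8, -4).
With v_2 = -4, v = (8, -4), so v_1 = 8.

8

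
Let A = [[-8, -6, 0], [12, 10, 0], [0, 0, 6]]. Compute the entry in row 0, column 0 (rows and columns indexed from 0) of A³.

Characteristic polynomial: s^3 - 8s^2 + 4s + 48 = (s - 6)(s - 4)(s + 2), so the eigenvalues are -2, 4, 6.
s=4: eigenvector (-1, 2, 0).
s=-2: eigenvector (-1, 1, 0).
s=6: eigenvector (0, 0, 1).
P = [[-1, -1, 0], [2, 1, 0], [0, 0, 1]], D = diag(4, -2, 6), P⁻¹ = [[1, 1, 0], [-2, -1, 0], [0, 0, 1]].
A³ = P·diag(64, -8, 216)·P⁻¹ = [[-80, -72, 0], [144, 136, 0], [0, 0, 216]].
The requested entry is -80.

-80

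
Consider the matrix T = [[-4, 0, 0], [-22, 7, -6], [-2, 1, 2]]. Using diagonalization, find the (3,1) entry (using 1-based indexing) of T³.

Characteristic polynomial: s^3 - 5s^2 - 16s + 80 = (s - 5)(s - 4)(s + 4), so the eigenvalues are -4, 4, 5.
s=-4: eigenvector (1, 2, 0).
s=4: eigenvector (0, 2, 1).
s=5: eigenvector (0, 3, 1).
P = [[1, 0, 0], [2, 2, 3], [0, 1, 1]], D = diag(-4, 4, 5), P⁻¹ = [[1, 0, 0], [2, -1, 3], [-2, 1, -2]].
T³ = P·diag(-64, 64, 125)·P⁻¹ = [[-64, 0, 0], [-622, 247, -366], [-122, 61, -58]].
The requested entry is -122.

-122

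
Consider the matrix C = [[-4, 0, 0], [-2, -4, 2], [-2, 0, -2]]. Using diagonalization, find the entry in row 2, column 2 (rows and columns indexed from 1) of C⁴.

256

Characteristic polynomial: r^3 + 10r^2 + 32r + 32 = (r + 2)(r + 4)^2, so the eigenvalues are -4, -4, -2.
r=-2: eigenvector (0, 1, 1).
r=-4: eigenvector (0, 1, 0).
r=-4: eigenvector (1, 0, 1).
P = [[0, 0, 1], [1, 1, 0], [1, 0, 1]], D = diag(-2, -4, -4), P⁻¹ = [[-1, 0, 1], [1, 1, -1], [1, 0, 0]].
C⁴ = P·diag(16, 256, 256)·P⁻¹ = [[256, 0, 0], [240, 256, -240], [240, 0, 16]].
The requested entry is 256.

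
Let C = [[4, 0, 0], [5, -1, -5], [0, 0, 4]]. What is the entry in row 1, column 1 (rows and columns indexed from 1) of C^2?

Characteristic polynomial: t^3 - 7t^2 + 8t + 16 = (t - 4)^2(t + 1), so the eigenvalues are -1, 4, 4.
t=4: eigenvector (1, -1, 2).
t=-1: eigenvector (0, 1, 0).
t=4: eigenvector (0, -1, 1).
P = [[1, 0, 0], [-1, 1, -1], [2, 0, 1]], D = diag(4, -1, 4), P⁻¹ = [[1, 0, 0], [-1, 1, 1], [-2, 0, 1]].
C² = P·diag(16, 1, 16)·P⁻¹ = [[16, 0, 0], [15, 1, -15], [0, 0, 16]].
The requested entry is 16.

16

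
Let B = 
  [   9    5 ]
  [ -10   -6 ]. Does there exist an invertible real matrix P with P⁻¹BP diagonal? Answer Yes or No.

Yes

Characteristic polynomial: p(μ) = μ^2 - 3μ - 4 = (μ - 4)(μ + 1).
All 2 eigenvalues are distinct, so B is diagonalizable.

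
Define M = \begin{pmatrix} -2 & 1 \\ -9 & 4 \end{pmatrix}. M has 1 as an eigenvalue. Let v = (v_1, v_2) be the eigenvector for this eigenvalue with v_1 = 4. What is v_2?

12

M − 1I = [[-3, 1], [-9, 3]].
Solving (M − 1I)v = 0 gives the eigenspace spanned by (4, 12).
With v_1 = 4, v = (4, 12), so v_2 = 12.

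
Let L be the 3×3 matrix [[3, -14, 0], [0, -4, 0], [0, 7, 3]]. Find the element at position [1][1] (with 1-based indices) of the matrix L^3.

27

Characteristic polynomial: λ^3 - 2λ^2 - 15λ + 36 = (λ - 3)^2(λ + 4), so the eigenvalues are -4, 3, 3.
λ=3: eigenvector (1, 0, 0).
λ=-4: eigenvector (2, 1, -1).
λ=3: eigenvector (-2, 0, 1).
P = [[1, 2, -2], [0, 1, 0], [0, -1, 1]], D = diag(3, -4, 3), P⁻¹ = [[1, 0, 2], [0, 1, 0], [0, 1, 1]].
L³ = P·diag(27, -64, 27)·P⁻¹ = [[27, -182, 0], [0, -64, 0], [0, 91, 27]].
The requested entry is 27.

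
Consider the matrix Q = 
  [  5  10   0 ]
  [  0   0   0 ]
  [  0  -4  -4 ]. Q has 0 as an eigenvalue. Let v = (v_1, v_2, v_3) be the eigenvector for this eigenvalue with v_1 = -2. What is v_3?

Q = [[5, 10, 0], [0, 0, 0], [0, -4, -4]].
Solving (Q)v = 0 gives the eigenspace spanned by (-2, 1, -1).
With v_1 = -2, v = (-2, 1, -1), so v_3 = -1.

-1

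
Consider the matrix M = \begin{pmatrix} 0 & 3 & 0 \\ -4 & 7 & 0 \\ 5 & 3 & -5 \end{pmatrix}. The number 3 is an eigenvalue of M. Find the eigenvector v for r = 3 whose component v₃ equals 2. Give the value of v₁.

M − 3I = [[-3, 3, 0], [-4, 4, 0], [5, 3, -8]].
Solving (M − 3I)v = 0 gives the eigenspace spanned by (2, 2, 2).
With v₃ = 2, v = (2, 2, 2), so v₁ = 2.

2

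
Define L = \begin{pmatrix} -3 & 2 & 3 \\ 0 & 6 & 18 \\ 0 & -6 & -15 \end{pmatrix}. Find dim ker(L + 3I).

L + 3I = [[0, 2, 3], [0, 9, 18], [0, -6, -12]].
This matrix has rank 2, so its null space has dimension 3 − 2 = 1.

1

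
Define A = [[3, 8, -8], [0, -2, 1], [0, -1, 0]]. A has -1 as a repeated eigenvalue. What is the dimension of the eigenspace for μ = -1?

1

A + 1I = [[4, 8, -8], [0, -1, 1], [0, -1, 1]].
This matrix has rank 2, so its null space has dimension 3 − 2 = 1.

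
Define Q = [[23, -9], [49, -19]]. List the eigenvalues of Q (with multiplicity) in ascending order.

Characteristic polynomial: p(λ) = λ^2 - 4λ + 4 = (λ - 2)^2.
Roots (with multiplicity): 2, 2.

2, 2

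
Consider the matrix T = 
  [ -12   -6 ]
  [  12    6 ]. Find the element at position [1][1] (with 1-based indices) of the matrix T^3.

Characteristic polynomial: λ^2 + 6λ = λ(λ + 6), so the eigenvalues are -6, 0.
λ=-6: eigenvector (1, -1).
λ=0: eigenvector (1, -2).
P = [[1, 1], [-1, -2]], D = diag(-6, 0), P⁻¹ = [[2, 1], [-1, -1]].
T³ = P·diag(-216, 0)·P⁻¹ = [[-432, -216], [432, 216]].
The requested entry is -432.

-432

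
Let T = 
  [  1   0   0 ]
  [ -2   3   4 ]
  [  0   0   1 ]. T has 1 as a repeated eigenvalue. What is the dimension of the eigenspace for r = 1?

2

T − 1I = [[0, 0, 0], [-2, 2, 4], [0, 0, 0]].
This matrix has rank 1, so its null space has dimension 3 − 1 = 2.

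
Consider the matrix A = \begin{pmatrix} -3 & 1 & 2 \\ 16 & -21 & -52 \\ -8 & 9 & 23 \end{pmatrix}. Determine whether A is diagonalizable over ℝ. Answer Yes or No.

Characteristic polynomial: p(μ) = μ^3 + μ^2 - 21μ - 45 = (μ - 5)(μ + 3)^2.
μ = -3 has algebraic multiplicity 2; rank(A + 3I) = 2, so geometric multiplicity = 1.
Geometric multiplicity < algebraic multiplicity, so A is not diagonalizable.

No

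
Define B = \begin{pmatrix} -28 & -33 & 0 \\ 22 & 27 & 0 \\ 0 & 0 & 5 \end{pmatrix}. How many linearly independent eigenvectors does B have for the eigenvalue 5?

B − 5I = [[-33, -33, 0], [22, 22, 0], [0, 0, 0]].
This matrix has rank 1, so its null space has dimension 3 − 1 = 2.

2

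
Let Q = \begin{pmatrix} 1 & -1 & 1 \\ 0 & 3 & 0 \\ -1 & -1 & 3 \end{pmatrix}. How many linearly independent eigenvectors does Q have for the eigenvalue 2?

Q − 2I = [[-1, -1, 1], [0, 1, 0], [-1, -1, 1]].
This matrix has rank 2, so its null space has dimension 3 − 2 = 1.

1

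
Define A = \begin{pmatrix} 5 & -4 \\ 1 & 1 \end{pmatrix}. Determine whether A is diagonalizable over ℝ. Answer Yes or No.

Characteristic polynomial: p(μ) = μ^2 - 6μ + 9 = (μ - 3)^2.
μ = 3 has algebraic multiplicity 2; rank(A − 3I) = 1, so geometric multiplicity = 1.
Geometric multiplicity < algebraic multiplicity, so A is not diagonalizable.

No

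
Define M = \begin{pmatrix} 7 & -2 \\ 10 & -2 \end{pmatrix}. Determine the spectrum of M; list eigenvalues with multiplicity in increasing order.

Characteristic polynomial: p(λ) = λ^2 - 5λ + 6 = (λ - 3)(λ - 2).
Roots (with multiplicity): 2, 3.

2, 3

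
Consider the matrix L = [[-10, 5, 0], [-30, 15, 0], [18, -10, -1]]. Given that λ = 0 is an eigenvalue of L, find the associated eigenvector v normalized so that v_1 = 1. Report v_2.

2

L = [[-10, 5, 0], [-30, 15, 0], [18, -10, -1]].
Solving (L)v = 0 gives the eigenspace spanned by (1, 2, -2).
With v_1 = 1, v = (1, 2, -2), so v_2 = 2.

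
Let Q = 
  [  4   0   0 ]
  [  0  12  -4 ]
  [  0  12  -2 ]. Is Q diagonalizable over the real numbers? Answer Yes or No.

Characteristic polynomial: p(s) = s^3 - 14s^2 + 64s - 96 = (s - 6)(s - 4)^2.
s = 4 has algebraic multiplicity 2; rank(Q − 4I) = 1, so geometric multiplicity = 2.
Every eigenvalue has geometric = algebraic multiplicity, so Q is diagonalizable.

Yes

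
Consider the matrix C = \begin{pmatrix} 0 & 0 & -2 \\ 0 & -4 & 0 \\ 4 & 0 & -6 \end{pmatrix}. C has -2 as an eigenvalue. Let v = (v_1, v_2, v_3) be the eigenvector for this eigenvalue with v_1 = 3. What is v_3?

C + 2I = [[2, 0, -2], [0, -2, 0], [4, 0, -4]].
Solving (C + 2I)v = 0 gives the eigenspace spanned by (3, 0, 3).
With v_1 = 3, v = (3, 0, 3), so v_3 = 3.

3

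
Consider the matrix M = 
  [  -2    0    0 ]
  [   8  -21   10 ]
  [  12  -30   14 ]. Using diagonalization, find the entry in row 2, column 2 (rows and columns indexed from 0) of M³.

Characteristic polynomial: λ^3 + 9λ^2 + 20λ + 12 = (λ + 1)(λ + 2)(λ + 6), so the eigenvalues are -6, -2, -1.
λ=-1: eigenvector (0, 1, 2).
λ=-2: eigenvector (1, 2, 3).
λ=-6: eigenvector (0, -2, -3).
P = [[0, 1, 0], [1, 2, -2], [2, 3, -3]], D = diag(-1, -2, -6), P⁻¹ = [[0, -3, 2], [1, 0, 0], [1, -2, 1]].
M³ = P·diag(-1, -8, -216)·P⁻¹ = [[-8, 0, 0], [416, -861, 430], [624, -1290, 644]].
The requested entry is 644.

644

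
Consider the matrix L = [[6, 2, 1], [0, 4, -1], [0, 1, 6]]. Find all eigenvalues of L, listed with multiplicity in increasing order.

5, 5, 6

Characteristic polynomial: p(μ) = μ^3 - 16μ^2 + 85μ - 150 = (μ - 6)(μ - 5)^2.
Roots (with multiplicity): 5, 5, 6.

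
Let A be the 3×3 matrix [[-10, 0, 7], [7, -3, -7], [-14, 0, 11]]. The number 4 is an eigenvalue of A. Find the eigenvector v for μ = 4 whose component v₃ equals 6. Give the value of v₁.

3

A − 4I = [[-14, 0, 7], [7, -7, -7], [-14, 0, 7]].
Solving (A − 4I)v = 0 gives the eigenspace spanned by (3, -3, 6).
With v₃ = 6, v = (3, -3, 6), so v₁ = 3.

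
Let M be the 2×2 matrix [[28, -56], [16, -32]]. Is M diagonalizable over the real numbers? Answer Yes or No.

Characteristic polynomial: p(s) = s^2 + 4s = s(s + 4).
All 2 eigenvalues are distinct, so M is diagonalizable.

Yes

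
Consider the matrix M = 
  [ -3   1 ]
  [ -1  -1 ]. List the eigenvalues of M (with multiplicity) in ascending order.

Characteristic polynomial: p(t) = t^2 + 4t + 4 = (t + 2)^2.
Roots (with multiplicity): -2, -2.

-2, -2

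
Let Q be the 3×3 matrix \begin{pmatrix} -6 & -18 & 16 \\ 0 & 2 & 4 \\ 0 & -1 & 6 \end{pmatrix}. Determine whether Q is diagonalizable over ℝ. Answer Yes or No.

Characteristic polynomial: p(s) = s^3 - 2s^2 - 32s + 96 = (s - 4)^2(s + 6).
s = 4 has algebraic multiplicity 2; rank(Q − 4I) = 2, so geometric multiplicity = 1.
Geometric multiplicity < algebraic multiplicity, so Q is not diagonalizable.

No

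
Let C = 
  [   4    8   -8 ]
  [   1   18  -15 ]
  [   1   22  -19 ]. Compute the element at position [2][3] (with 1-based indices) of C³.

-219

Characteristic polynomial: λ^3 - 3λ^2 - 16λ + 48 = (λ - 4)(λ - 3)(λ + 4), so the eigenvalues are -4, 3, 4.
λ=4: eigenvector (1, 1, 1).
λ=-4: eigenvector (1, 2, 3).
λ=3: eigenvector (0, -1, -1).
P = [[1, 1, 0], [1, 2, -1], [1, 3, -1]], D = diag(4, -4, 3), P⁻¹ = [[1, 1, -1], [0, -1, 1], [1, -2, 1]].
C³ = P·diag(64, -64, 27)·P⁻¹ = [[64, 128, -128], [37, 246, -219], [37, 310, -283]].
The requested entry is -219.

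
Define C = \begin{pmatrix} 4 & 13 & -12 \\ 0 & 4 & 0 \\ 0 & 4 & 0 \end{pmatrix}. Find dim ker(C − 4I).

1

C − 4I = [[0, 13, -12], [0, 0, 0], [0, 4, -4]].
This matrix has rank 2, so its null space has dimension 3 − 2 = 1.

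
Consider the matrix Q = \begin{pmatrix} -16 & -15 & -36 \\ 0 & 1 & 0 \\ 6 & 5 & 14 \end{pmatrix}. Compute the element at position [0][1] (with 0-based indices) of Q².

45

Characteristic polynomial: μ^3 + μ^2 - 10μ + 8 = (μ - 2)(μ - 1)(μ + 4), so the eigenvalues are -4, 1, 2.
μ=1: eigenvector (-3, 1, 1).
μ=-4: eigenvector (3, 0, -1).
μ=2: eigenvector (-2, 0, 1).
P = [[-3, 3, -2], [1, 0, 0], [1, -1, 1]], D = diag(1, -4, 2), P⁻¹ = [[0, 1, 0], [1, 1, 2], [1, 0, 3]].
Q² = P·diag(1, 16, 4)·P⁻¹ = [[40, 45, 72], [0, 1, 0], [-12, -15, -20]].
The requested entry is 45.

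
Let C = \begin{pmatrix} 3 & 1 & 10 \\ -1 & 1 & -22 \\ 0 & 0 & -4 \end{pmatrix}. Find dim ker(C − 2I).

C − 2I = [[1, 1, 10], [-1, -1, -22], [0, 0, -6]].
This matrix has rank 2, so its null space has dimension 3 − 2 = 1.

1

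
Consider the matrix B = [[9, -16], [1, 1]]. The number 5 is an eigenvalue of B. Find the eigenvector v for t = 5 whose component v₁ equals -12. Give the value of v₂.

B − 5I = [[4, -16], [1, -4]].
Solving (B − 5I)v = 0 gives the eigenspace spanned by (-12, -3).
With v₁ = -12, v = (-12, -3), so v₂ = -3.

-3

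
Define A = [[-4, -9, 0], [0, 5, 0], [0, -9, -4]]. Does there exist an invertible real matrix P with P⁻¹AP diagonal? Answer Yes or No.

Characteristic polynomial: p(r) = r^3 + 3r^2 - 24r - 80 = (r - 5)(r + 4)^2.
r = -4 has algebraic multiplicity 2; rank(A + 4I) = 1, so geometric multiplicity = 2.
Every eigenvalue has geometric = algebraic multiplicity, so A is diagonalizable.

Yes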